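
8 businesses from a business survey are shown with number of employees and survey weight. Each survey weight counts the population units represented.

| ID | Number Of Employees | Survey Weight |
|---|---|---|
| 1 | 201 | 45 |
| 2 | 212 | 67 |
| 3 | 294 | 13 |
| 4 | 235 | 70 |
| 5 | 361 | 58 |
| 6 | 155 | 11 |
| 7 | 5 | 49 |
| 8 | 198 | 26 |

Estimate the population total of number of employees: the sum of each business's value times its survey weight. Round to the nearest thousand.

72000

Weighted total = 201×45 + 212×67 + 294×13 + 235×70 + 361×58 + 155×11 + 5×49 + 198×26
  = 9045 + 14204 + 3822 + 16450 + 20938 + 1705 + 245 + 5148 = 71557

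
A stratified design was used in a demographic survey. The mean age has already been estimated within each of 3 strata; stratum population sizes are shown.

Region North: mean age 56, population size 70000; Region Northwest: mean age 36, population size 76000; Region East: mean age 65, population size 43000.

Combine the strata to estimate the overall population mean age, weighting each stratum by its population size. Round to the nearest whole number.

50

Σ Nₕ·x̄ₕ = 9451000
Σ Nₕ = 70000 + 76000 + 43000 = 189000
Overall mean = 9451000 / 189000 = 50.005291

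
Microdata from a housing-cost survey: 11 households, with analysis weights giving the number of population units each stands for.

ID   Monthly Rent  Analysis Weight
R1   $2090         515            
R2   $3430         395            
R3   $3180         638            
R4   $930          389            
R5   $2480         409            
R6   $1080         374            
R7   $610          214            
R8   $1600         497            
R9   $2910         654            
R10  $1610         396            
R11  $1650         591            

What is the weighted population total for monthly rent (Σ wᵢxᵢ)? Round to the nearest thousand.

Weighted total = 10681640

10682000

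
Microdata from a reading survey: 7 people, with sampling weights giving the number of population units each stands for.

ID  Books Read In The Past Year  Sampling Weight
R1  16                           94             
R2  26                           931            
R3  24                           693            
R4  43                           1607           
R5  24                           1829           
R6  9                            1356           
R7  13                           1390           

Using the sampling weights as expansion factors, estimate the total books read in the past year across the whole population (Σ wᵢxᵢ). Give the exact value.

Weighted total = 16×94 + 26×931 + 24×693 + 43×1607 + 24×1829 + 9×1356 + 13×1390
  = 1504 + 24206 + 16632 + 69101 + 43896 + 12204 + 18070 = 185613

185613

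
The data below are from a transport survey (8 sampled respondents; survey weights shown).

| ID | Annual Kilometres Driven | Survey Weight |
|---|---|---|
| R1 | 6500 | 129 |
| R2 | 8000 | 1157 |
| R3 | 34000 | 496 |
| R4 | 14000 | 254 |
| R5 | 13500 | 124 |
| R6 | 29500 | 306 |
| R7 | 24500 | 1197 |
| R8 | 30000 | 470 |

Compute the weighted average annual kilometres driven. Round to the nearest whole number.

Weighted sum = 6500×129 + 8000×1157 + 34000×496 + 14000×254 + 13500×124 + 29500×306 + 24500×1197 + 30000×470
  = 838500 + 9256000 + 16864000 + 3556000 + 1674000 + 9027000 + 29326500 + 14100000 = 84642000
Sum of weights = 4133
Weighted mean = 84642000 / 4133 = 20479.555

20480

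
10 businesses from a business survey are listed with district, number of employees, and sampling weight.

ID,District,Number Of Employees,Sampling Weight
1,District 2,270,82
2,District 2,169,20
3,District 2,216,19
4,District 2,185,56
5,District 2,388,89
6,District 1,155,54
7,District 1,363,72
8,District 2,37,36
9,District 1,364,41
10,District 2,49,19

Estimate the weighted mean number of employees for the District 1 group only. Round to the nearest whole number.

296

District 1 rows: 6, 7, 9
Weighted sum = 155×54 + 363×72 + 364×41
  = 8370 + 26136 + 14924 = 49430
Sum of weights = 54 + 72 + 41 = 167
Weighted mean = 49430 / 167 = 295.98802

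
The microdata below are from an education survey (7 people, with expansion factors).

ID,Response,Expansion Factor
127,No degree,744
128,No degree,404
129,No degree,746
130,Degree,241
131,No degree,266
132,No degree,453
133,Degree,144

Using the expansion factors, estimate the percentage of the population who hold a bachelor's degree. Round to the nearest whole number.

13

Sum of weights for 'Degree' = 241 + 144 = 385
Total weight = 744 + 404 + 746 + 241 + 266 + 453 + 144 = 2998
Weighted proportion = 385 / 2998 = 0.12841895 → 12.841895%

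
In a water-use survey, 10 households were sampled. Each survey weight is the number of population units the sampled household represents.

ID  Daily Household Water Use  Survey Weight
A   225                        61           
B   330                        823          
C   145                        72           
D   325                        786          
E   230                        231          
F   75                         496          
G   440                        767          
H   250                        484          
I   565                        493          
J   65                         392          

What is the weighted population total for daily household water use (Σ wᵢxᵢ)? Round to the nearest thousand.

Weighted total = 225×61 + 330×823 + 145×72 + 325×786 + 230×231 + 75×496 + 440×767 + 250×484 + 565×493 + 65×392
  = 13725 + 271590 + 10440 + 255450 + 53130 + 37200 + 337480 + 121000 + 278545 + 25480 = 1404040

1404000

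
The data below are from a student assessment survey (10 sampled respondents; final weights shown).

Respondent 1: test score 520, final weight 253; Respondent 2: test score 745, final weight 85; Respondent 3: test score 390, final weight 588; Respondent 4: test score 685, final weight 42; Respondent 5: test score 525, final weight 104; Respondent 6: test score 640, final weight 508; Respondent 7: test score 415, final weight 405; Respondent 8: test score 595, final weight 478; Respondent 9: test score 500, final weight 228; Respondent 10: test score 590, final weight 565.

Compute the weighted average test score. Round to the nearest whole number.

532

Weighted sum = 520×253 + 745×85 + 390×588 + 685×42 + 525×104 + 640×508 + 415×405 + 595×478 + 500×228 + 590×565
  = 131560 + 63325 + 229320 + 28770 + 54600 + 325120 + 168075 + 284410 + 114000 + 333350 = 1732530
Sum of weights = 253 + 85 + 588 + 42 + 104 + 508 + 405 + 478 + 228 + 565 = 3256
Weighted mean = 1732530 / 3256 = 532.10381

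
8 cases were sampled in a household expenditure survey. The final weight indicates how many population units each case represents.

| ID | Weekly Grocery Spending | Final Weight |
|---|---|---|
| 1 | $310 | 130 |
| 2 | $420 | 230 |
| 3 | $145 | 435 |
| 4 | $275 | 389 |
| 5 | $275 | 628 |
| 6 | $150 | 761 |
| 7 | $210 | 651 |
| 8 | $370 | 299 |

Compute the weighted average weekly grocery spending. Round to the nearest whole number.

239

Weighted sum = 310×130 + 420×230 + 145×435 + 275×389 + 275×628 + 150×761 + 210×651 + 370×299
  = 40300 + 96600 + 63075 + 106975 + 172700 + 114150 + 136710 + 110630 = 841140
Sum of weights = 130 + 230 + 435 + 389 + 628 + 761 + 651 + 299 = 3523
Weighted mean = 841140 / 3523 = 238.75674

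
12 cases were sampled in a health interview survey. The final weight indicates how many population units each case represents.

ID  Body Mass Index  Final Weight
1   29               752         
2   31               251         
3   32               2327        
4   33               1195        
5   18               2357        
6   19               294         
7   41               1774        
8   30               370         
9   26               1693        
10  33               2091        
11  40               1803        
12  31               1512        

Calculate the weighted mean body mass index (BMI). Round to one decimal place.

30.9

Weighted sum = 29×752 + 31×251 + 32×2327 + 33×1195 + 18×2357 + 19×294 + 41×1774 + 30×370 + 26×1693 + 33×2091 + 40×1803 + 31×1512
  = 507347
Sum of weights = 752 + 251 + 2327 + 1195 + 2357 + 294 + 1774 + 370 + 1693 + 2091 + 1803 + 1512 = 16419
Weighted mean = 507347 / 16419 = 30.899994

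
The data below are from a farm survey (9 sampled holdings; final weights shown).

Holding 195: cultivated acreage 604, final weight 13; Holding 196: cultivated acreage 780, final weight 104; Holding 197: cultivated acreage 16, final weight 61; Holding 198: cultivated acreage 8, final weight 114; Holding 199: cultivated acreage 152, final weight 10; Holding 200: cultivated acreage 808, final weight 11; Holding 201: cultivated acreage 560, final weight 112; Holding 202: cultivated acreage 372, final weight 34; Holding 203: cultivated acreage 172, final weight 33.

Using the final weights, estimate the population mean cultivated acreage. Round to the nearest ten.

Weighted sum = 604×13 + 780×104 + 16×61 + 8×114 + 152×10 + 808×11 + 560×112 + 372×34 + 172×33
  = 7852 + 81120 + 976 + 912 + 1520 + 8888 + 62720 + 12648 + 5676 = 182312
Sum of weights = 13 + 104 + 61 + 114 + 10 + 11 + 112 + 34 + 33 = 492
Weighted mean = 182312 / 492 = 370.55285

370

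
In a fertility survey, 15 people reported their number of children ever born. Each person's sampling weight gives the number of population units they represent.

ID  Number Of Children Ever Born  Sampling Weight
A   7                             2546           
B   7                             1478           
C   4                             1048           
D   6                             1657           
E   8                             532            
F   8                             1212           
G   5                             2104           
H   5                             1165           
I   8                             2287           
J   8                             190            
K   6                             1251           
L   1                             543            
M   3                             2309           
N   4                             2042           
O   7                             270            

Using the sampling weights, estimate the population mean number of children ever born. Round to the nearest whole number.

6

Weighted sum = 117449
Sum of weights = 20634
Weighted mean = 117449 / 20634 = 5.6920132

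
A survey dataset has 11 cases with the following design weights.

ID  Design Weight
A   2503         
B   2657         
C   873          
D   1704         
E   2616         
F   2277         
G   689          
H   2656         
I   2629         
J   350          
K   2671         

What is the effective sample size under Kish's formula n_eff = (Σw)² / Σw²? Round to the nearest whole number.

9

Σ wᵢ = 21625
Σ wᵢ² = 50716027
n_eff = 21625² / 50716027 = 467640625 / 50716027 = 9.2207661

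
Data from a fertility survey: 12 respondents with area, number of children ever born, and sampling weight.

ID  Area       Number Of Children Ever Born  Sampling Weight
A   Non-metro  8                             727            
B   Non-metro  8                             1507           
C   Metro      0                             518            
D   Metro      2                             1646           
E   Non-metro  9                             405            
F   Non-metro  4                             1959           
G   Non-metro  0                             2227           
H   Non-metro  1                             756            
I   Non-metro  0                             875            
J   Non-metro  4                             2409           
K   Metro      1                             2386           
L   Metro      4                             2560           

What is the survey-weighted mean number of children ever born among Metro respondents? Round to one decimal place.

2.2

Metro rows: C, D, K, L
Weighted sum = 0×518 + 2×1646 + 1×2386 + 4×2560
  = 15918
Sum of weights = 518 + 1646 + 2386 + 2560 = 7110
Weighted mean = 15918 / 7110 = 2.2388186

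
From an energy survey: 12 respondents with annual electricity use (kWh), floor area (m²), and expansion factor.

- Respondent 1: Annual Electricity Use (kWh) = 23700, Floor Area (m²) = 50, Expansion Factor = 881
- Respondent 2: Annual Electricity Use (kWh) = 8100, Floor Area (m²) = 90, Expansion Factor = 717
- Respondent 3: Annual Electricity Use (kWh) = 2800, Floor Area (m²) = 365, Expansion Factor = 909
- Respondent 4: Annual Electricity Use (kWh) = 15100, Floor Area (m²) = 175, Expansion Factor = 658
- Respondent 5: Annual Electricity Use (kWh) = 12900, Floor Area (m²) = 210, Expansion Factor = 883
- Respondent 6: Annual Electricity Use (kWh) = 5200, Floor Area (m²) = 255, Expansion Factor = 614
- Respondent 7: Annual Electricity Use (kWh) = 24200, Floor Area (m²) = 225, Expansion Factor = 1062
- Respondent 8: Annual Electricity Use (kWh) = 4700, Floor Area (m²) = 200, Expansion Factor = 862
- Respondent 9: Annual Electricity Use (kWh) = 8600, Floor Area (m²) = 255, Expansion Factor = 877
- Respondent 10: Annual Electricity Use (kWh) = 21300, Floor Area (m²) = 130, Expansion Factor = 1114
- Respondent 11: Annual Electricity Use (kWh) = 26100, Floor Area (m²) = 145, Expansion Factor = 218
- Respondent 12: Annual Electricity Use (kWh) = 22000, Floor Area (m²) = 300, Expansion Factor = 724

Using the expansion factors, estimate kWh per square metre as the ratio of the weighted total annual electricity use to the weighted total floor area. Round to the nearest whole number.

Σ wᵢ·y = 23700×881 + 8100×717 + 2800×909 + 15100×658 + 12900×883 + 5200×614 + 24200×1062 + 4700×862 + 8600×877 + 21300×1114 + 26100×218 + 22000×724
  = 20879700 + 5807700 + 2545200 + 9935800 + 11390700 + 3192800 + 25700400 + 4051400 + 7542200 + 23728200 + 5689800 + 15928000 = 136391900
Σ wᵢ·x = 50×881 + 90×717 + 365×909 + 175×658 + 210×883 + 255×614 + 225×1062 + 200×862 + 255×877 + 130×1114 + 145×218 + 300×724
  = 1926130
Ratio = 136391900 / 1926130 = 70.811368

71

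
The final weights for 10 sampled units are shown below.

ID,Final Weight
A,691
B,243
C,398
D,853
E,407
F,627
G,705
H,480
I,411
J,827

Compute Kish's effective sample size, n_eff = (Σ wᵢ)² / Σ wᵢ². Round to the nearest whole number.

Σ wᵢ = 691 + 243 + 398 + 853 + 407 + 627 + 705 + 480 + 411 + 827 = 5642
Σ wᵢ² = 477481 + 59049 + 158404 + 727609 + 165649 + 393129 + 497025 + 230400 + 168921 + 683929 = 3561596
n_eff = 5642² / 3561596 = 31832164 / 3561596 = 8.9376122

9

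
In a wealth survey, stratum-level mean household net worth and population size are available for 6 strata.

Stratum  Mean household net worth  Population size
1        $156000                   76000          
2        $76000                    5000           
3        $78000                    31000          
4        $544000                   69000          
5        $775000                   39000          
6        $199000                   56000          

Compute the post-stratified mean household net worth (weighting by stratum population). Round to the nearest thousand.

Σ Nₕ·x̄ₕ = 156000×76000 + 76000×5000 + 78000×31000 + 544000×69000 + 775000×39000 + 199000×56000
  = 93559000000
Σ Nₕ = 76000 + 5000 + 31000 + 69000 + 39000 + 56000 = 276000
Overall mean = 93559000000 / 276000 = 338981.88

339000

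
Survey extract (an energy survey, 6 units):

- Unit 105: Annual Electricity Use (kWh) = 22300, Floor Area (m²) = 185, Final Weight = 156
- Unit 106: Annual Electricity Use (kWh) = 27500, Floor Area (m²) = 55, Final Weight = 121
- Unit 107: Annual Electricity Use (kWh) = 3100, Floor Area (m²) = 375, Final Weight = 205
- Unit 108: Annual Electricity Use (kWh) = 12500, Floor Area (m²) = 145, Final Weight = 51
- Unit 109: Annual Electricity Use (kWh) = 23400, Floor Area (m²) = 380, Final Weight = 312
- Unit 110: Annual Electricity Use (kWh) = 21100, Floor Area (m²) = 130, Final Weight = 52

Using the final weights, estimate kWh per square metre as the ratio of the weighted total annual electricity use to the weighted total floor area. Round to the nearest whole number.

67

Σ wᵢ·y = 22300×156 + 27500×121 + 3100×205 + 12500×51 + 23400×312 + 21100×52
  = 3478800 + 3327500 + 635500 + 637500 + 7300800 + 1097200 = 16477300
Σ wᵢ·x = 185×156 + 55×121 + 375×205 + 145×51 + 380×312 + 130×52
  = 28860 + 6655 + 76875 + 7395 + 118560 + 6760 = 245105
Ratio = 16477300 / 245105 = 67.225475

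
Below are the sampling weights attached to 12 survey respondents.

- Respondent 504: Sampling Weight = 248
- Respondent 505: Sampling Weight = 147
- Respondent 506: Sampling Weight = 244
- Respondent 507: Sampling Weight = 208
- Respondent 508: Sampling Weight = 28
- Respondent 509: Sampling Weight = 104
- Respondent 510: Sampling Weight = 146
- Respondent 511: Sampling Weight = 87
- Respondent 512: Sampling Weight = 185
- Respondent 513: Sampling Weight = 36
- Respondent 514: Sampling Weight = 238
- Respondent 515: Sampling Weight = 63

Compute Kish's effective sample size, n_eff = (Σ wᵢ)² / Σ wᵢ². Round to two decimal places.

Σ wᵢ = 248 + 147 + 244 + 208 + 28 + 104 + 146 + 87 + 185 + 36 + 238 + 63 = 1734
Σ wᵢ² = 322532
n_eff = 1734² / 322532 = 3006756 / 322532 = 9.3223494

9.32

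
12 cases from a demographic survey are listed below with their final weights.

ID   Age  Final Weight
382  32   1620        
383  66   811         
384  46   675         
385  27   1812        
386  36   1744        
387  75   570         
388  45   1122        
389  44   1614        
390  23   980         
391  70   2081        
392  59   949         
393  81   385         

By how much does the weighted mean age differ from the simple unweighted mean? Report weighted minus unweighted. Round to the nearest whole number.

-4

Unweighted sum = 32 + 66 + 46 + 27 + 36 + 75 + 45 + 44 + 23 + 70 + 59 + 81 = 604
Unweighted mean = 604 / 12 = 50.333333
Weighted sum = 32×1620 + 66×811 + 46×675 + 27×1812 + 36×1744 + 75×570 + 45×1122 + 44×1614 + 23×980 + 70×2081 + 59×949 + 81×385
  = 51840 + 53526 + 31050 + 48924 + 62784 + 42750 + 50490 + 71016 + 22540 + 145670 + 55991 + 31185 = 667766
Sum of weights = 1620 + 811 + 675 + 1812 + 1744 + 570 + 1122 + 1614 + 980 + 2081 + 949 + 385 = 14363
Weighted mean = 667766 / 14363 = 46.492098
Difference (weighted minus unweighted) = -3.8412356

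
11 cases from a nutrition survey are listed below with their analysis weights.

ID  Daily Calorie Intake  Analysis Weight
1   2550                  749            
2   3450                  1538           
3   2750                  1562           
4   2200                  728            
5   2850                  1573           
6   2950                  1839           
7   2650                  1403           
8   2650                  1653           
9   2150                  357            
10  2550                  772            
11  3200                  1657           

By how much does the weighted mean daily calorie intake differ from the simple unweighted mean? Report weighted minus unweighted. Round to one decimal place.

108.5

Unweighted sum = 2550 + 3450 + 2750 + 2200 + 2850 + 2950 + 2650 + 2650 + 2150 + 2550 + 3200 = 29950
Unweighted mean = 29950 / 11 = 2722.7273
Weighted sum = 2550×749 + 3450×1538 + 2750×1562 + 2200×728 + 2850×1573 + 2950×1839 + 2650×1403 + 2650×1653 + 2150×357 + 2550×772 + 3200×1657
  = 1909950 + 5306100 + 4295500 + 1601600 + 4483050 + 5425050 + 3717950 + 4380450 + 767550 + 1968600 + 5302400 = 39158200
Sum of weights = 749 + 1538 + 1562 + 728 + 1573 + 1839 + 1403 + 1653 + 357 + 772 + 1657 = 13831
Weighted mean = 39158200 / 13831 = 2831.1908
Difference (weighted minus unweighted) = 108.46353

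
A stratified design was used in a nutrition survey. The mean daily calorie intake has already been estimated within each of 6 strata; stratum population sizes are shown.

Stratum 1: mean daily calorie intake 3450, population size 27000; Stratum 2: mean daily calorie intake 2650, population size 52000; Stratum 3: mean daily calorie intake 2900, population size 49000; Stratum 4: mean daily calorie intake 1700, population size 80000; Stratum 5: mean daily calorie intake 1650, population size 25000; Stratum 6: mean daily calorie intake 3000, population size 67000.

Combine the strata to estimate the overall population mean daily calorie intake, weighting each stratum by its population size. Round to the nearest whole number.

2504

Σ Nₕ·x̄ₕ = 3450×27000 + 2650×52000 + 2900×49000 + 1700×80000 + 1650×25000 + 3000×67000
  = 93150000 + 137800000 + 142100000 + 136000000 + 41250000 + 201000000 = 751300000
Σ Nₕ = 300000
Overall mean = 751300000 / 300000 = 2504.3333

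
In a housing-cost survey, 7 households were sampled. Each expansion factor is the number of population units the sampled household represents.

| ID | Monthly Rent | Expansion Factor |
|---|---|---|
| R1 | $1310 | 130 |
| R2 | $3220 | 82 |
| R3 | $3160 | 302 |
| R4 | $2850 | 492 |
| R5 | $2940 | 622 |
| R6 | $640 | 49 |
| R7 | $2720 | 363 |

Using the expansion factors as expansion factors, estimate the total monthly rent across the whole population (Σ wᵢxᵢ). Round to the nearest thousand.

5638000

Weighted total = 1310×130 + 3220×82 + 3160×302 + 2850×492 + 2940×622 + 640×49 + 2720×363
  = 170300 + 264040 + 954320 + 1402200 + 1828680 + 31360 + 987360 = 5638260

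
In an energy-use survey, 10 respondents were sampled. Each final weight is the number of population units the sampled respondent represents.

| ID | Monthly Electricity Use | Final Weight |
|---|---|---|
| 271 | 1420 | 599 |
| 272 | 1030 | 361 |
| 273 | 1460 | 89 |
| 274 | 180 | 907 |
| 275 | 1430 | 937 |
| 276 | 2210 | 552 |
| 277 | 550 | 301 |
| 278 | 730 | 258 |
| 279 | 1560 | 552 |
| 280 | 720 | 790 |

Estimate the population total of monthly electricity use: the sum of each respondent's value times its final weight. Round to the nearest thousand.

Weighted total = 1420×599 + 1030×361 + 1460×89 + 180×907 + 1430×937 + 2210×552 + 550×301 + 730×258 + 1560×552 + 720×790
  = 850580 + 371830 + 129940 + 163260 + 1339910 + 1219920 + 165550 + 188340 + 861120 + 568800 = 5859250

5859000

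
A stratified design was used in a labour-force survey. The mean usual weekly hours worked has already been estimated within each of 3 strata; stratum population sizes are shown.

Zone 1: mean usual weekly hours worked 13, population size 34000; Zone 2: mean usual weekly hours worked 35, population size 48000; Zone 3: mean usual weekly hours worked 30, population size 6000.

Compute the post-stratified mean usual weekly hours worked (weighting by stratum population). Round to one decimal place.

26.2

Σ Nₕ·x̄ₕ = 13×34000 + 35×48000 + 30×6000
  = 442000 + 1680000 + 180000 = 2302000
Σ Nₕ = 34000 + 48000 + 6000 = 88000
Overall mean = 2302000 / 88000 = 26.159091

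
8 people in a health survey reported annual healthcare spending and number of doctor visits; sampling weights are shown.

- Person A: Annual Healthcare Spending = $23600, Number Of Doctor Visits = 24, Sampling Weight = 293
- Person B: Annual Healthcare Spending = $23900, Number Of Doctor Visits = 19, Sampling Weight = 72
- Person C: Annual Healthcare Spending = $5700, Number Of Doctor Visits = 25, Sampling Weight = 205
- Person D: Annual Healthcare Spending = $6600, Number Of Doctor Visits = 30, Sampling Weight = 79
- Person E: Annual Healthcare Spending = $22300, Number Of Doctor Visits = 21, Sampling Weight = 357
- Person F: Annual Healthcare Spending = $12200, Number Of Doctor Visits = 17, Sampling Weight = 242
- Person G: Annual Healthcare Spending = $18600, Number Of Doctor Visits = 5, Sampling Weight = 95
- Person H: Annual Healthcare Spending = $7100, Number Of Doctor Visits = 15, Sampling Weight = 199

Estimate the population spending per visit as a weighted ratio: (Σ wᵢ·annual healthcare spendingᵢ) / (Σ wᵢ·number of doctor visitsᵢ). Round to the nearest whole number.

Σ wᵢ·y = 23600×293 + 23900×72 + 5700×205 + 6600×79 + 22300×357 + 12200×242 + 18600×95 + 7100×199
  = 24418900
Σ wᵢ·x = 24×293 + 19×72 + 25×205 + 30×79 + 21×357 + 17×242 + 5×95 + 15×199
  = 7032 + 1368 + 5125 + 2370 + 7497 + 4114 + 475 + 2985 = 30966
Ratio = 24418900 / 30966 = 788.57134

789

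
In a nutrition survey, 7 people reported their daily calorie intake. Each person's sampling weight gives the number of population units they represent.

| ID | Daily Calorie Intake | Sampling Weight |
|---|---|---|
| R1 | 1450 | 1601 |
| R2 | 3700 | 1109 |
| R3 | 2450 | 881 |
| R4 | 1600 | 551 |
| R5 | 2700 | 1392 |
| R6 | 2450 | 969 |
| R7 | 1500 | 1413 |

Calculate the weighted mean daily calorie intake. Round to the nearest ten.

Weighted sum = 17716750
Sum of weights = 1601 + 1109 + 881 + 551 + 1392 + 969 + 1413 = 7916
Weighted mean = 17716750 / 7916 = 2238.0937

2240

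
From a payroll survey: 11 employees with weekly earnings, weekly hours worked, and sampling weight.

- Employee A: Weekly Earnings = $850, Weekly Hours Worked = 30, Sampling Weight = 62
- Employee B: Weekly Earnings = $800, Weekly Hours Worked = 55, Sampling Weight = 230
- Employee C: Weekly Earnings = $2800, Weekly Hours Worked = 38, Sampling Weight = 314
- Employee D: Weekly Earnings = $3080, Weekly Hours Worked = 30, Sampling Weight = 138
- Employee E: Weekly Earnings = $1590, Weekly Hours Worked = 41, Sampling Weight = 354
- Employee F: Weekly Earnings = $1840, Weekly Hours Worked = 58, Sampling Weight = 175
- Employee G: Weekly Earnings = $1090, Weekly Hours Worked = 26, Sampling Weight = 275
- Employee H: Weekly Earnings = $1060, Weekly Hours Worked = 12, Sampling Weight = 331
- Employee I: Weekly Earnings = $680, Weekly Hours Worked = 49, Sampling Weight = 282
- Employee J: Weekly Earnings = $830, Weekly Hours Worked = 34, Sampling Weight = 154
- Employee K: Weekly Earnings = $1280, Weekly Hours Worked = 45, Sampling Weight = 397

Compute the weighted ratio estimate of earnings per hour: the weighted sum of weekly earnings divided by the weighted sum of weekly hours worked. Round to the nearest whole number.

38

Σ wᵢ·y = 850×62 + 800×230 + 2800×314 + 3080×138 + 1590×354 + 1840×175 + 1090×275 + 1060×331 + 680×282 + 830×154 + 1280×397
  = 52700 + 184000 + 879200 + 425040 + 562860 + 322000 + 299750 + 350860 + 191760 + 127820 + 508160 = 3904150
Σ wᵢ·x = 103287
Ratio = 3904150 / 103287 = 37.799045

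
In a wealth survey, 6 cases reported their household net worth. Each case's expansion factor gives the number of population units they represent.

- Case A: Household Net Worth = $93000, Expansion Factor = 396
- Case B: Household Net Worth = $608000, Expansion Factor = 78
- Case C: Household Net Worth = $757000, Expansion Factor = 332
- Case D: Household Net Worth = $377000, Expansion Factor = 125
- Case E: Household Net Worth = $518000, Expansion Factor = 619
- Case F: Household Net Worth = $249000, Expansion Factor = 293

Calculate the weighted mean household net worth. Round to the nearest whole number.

Weighted sum = 93000×396 + 608000×78 + 757000×332 + 377000×125 + 518000×619 + 249000×293
  = 36828000 + 47424000 + 251324000 + 47125000 + 320642000 + 72957000 = 776300000
Sum of weights = 396 + 78 + 332 + 125 + 619 + 293 = 1843
Weighted mean = 776300000 / 1843 = 421215.41

421215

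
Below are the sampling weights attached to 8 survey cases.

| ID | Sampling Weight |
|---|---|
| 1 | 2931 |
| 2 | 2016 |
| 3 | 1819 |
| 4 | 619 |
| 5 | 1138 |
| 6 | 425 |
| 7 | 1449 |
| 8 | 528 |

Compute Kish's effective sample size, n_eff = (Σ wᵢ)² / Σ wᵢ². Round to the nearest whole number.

Σ wᵢ = 2931 + 2016 + 1819 + 619 + 1138 + 425 + 1449 + 528 = 10925
Σ wᵢ² = 8590761 + 4064256 + 3308761 + 383161 + 1295044 + 180625 + 2099601 + 278784 = 20200993
n_eff = 10925² / 20200993 = 119355625 / 20200993 = 5.9084039

6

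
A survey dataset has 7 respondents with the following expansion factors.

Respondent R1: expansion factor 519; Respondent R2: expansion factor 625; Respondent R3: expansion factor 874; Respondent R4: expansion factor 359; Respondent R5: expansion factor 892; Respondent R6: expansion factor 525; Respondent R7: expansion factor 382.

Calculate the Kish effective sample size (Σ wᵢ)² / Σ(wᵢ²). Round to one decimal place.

6.3

Σ wᵢ = 519 + 625 + 874 + 359 + 892 + 525 + 382 = 4176
Σ wᵢ² = 269361 + 390625 + 763876 + 128881 + 795664 + 275625 + 145924 = 2769956
n_eff = 4176² / 2769956 = 17438976 / 2769956 = 6.2957592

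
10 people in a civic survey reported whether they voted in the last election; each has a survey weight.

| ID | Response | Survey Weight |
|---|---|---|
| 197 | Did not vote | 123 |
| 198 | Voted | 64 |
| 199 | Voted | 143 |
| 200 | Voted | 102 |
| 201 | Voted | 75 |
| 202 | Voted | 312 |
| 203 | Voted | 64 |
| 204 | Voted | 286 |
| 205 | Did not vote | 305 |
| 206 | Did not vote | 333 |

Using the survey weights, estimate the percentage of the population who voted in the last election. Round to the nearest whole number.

Sum of weights for 'Voted' = 64 + 143 + 102 + 75 + 312 + 64 + 286 = 1046
Total weight = 123 + 64 + 143 + 102 + 75 + 312 + 64 + 286 + 305 + 333 = 1807
Weighted proportion = 1046 / 1807 = 0.57885999 → 57.885999%

58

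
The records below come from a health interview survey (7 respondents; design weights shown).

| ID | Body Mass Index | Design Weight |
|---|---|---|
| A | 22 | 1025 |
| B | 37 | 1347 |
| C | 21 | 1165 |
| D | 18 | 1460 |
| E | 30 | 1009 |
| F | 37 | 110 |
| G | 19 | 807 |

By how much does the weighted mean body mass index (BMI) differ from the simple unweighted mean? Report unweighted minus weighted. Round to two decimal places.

1.32

Unweighted sum = 22 + 37 + 21 + 18 + 30 + 37 + 19 = 184
Unweighted mean = 184 / 7 = 26.285714
Weighted sum = 22×1025 + 37×1347 + 21×1165 + 18×1460 + 30×1009 + 37×110 + 19×807
  = 172807
Sum of weights = 1025 + 1347 + 1165 + 1460 + 1009 + 110 + 807 = 6923
Weighted mean = 172807 / 6923 = 24.961288
Difference (unweighted minus weighted) = 1.3244258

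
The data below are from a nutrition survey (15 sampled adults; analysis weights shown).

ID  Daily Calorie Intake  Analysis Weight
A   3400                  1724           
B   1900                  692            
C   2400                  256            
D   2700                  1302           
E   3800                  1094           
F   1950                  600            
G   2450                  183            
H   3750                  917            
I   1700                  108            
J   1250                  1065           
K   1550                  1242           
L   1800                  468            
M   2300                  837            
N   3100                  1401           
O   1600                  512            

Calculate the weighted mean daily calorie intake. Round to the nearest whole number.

Weighted sum = 31890250
Sum of weights = 12401
Weighted mean = 31890250 / 12401 = 2571.587

2572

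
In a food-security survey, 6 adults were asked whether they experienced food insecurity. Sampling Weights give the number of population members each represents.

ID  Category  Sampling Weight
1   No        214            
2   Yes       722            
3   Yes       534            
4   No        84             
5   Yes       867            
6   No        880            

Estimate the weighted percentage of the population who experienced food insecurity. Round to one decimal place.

64.3

Sum of weights for 'Yes' = 722 + 534 + 867 = 2123
Total weight = 214 + 722 + 534 + 84 + 867 + 880 = 3301
Weighted proportion = 2123 / 3301 = 0.64313844 → 64.313844%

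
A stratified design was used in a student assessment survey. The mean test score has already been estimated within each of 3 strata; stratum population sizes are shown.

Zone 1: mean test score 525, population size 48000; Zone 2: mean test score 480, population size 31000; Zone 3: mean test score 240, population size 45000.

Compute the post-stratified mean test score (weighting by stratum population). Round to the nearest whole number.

Σ Nₕ·x̄ₕ = 525×48000 + 480×31000 + 240×45000
  = 25200000 + 14880000 + 10800000 = 50880000
Σ Nₕ = 48000 + 31000 + 45000 = 124000
Overall mean = 50880000 / 124000 = 410.32258

410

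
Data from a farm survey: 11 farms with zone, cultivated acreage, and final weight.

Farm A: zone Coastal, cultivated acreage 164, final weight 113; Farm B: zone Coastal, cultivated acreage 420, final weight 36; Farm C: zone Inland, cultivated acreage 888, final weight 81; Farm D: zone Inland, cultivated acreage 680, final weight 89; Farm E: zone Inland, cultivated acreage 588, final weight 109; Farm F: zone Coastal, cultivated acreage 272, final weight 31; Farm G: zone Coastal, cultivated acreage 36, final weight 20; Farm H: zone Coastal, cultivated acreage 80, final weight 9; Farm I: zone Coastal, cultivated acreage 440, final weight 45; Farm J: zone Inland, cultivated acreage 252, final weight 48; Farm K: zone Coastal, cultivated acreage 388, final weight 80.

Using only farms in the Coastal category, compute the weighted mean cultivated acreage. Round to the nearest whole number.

283

Coastal rows: A, B, F, G, H, I, K
Weighted sum = 164×113 + 420×36 + 272×31 + 36×20 + 80×9 + 440×45 + 388×80
  = 18532 + 15120 + 8432 + 720 + 720 + 19800 + 31040 = 94364
Sum of weights = 113 + 36 + 31 + 20 + 9 + 45 + 80 = 334
Weighted mean = 94364 / 334 = 282.52695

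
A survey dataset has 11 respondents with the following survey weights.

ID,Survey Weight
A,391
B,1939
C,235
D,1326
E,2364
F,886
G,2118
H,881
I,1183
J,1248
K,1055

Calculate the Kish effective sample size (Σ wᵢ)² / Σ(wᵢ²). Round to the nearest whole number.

Σ wᵢ = 391 + 1939 + 235 + 1326 + 2364 + 886 + 2118 + 881 + 1183 + 1248 + 1055 = 13626
Σ wᵢ² = 21431698
n_eff = 13626² / 21431698 = 185667876 / 21431698 = 8.6632369

9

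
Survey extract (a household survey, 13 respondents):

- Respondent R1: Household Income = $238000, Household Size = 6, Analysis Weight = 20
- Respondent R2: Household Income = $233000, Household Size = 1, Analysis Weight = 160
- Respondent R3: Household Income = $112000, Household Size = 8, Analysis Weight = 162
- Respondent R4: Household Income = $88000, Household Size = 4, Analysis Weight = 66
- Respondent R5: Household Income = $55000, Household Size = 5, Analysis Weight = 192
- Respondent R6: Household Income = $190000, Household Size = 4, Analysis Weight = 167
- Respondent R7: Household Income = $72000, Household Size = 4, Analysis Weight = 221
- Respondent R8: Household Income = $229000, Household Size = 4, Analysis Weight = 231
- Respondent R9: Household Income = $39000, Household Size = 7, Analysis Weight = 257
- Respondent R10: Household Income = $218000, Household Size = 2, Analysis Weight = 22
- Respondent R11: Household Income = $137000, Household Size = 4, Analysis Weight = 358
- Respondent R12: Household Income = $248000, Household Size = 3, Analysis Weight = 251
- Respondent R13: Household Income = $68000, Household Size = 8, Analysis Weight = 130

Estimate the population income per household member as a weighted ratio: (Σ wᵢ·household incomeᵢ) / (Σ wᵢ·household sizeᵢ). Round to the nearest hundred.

30200

Σ wᵢ·y = 312046000
Σ wᵢ·x = 10344
Ratio = 312046000 / 10344 = 30166.86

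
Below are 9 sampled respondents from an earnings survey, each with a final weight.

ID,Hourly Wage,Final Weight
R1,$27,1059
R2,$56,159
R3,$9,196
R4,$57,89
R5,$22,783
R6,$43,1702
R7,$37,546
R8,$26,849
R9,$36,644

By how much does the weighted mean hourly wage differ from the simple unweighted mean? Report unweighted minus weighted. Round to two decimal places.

Unweighted sum = 27 + 56 + 9 + 57 + 22 + 43 + 37 + 26 + 36 = 313
Unweighted mean = 313 / 9 = 34.777778
Weighted sum = 27×1059 + 56×159 + 9×196 + 57×89 + 22×783 + 43×1702 + 37×546 + 26×849 + 36×644
  = 200206
Sum of weights = 1059 + 159 + 196 + 89 + 783 + 1702 + 546 + 849 + 644 = 6027
Weighted mean = 200206 / 6027 = 33.218185
Difference (unweighted minus weighted) = 1.5595929

1.56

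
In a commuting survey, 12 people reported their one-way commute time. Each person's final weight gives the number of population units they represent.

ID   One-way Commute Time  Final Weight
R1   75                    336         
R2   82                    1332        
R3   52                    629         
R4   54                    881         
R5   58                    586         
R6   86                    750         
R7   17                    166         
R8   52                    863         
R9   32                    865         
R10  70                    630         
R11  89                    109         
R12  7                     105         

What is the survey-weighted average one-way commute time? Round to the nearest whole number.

61

Weighted sum = 75×336 + 82×1332 + 52×629 + 54×881 + 58×586 + 86×750 + 17×166 + 52×863 + 32×865 + 70×630 + 89×109 + 7×105
  = 25200 + 109224 + 32708 + 47574 + 33988 + 64500 + 2822 + 44876 + 27680 + 44100 + 9701 + 735 = 443108
Sum of weights = 336 + 1332 + 629 + 881 + 586 + 750 + 166 + 863 + 865 + 630 + 109 + 105 = 7252
Weighted mean = 443108 / 7252 = 61.101489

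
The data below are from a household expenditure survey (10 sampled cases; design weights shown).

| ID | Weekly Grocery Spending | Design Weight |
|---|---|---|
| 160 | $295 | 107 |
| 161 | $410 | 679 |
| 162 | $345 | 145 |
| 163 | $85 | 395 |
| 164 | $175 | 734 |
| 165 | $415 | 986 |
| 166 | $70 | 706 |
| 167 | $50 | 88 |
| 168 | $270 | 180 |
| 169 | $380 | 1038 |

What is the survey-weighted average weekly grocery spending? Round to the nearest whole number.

282

Weighted sum = 295×107 + 410×679 + 345×145 + 85×395 + 175×734 + 415×986 + 70×706 + 50×88 + 270×180 + 380×1038
  = 1428055
Sum of weights = 107 + 679 + 145 + 395 + 734 + 986 + 706 + 88 + 180 + 1038 = 5058
Weighted mean = 1428055 / 5058 = 282.3359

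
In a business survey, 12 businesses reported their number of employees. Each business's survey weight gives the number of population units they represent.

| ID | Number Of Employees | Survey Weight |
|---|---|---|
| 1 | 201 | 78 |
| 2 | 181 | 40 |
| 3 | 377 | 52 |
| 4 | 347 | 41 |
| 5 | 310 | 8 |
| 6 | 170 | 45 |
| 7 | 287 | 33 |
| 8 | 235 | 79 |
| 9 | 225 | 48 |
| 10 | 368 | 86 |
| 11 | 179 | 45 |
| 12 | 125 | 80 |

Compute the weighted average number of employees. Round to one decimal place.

244.8

Weighted sum = 201×78 + 181×40 + 377×52 + 347×41 + 310×8 + 170×45 + 287×33 + 235×79 + 225×48 + 368×86 + 179×45 + 125×80
  = 15678 + 7240 + 19604 + 14227 + 2480 + 7650 + 9471 + 18565 + 10800 + 31648 + 8055 + 10000 = 155418
Sum of weights = 78 + 40 + 52 + 41 + 8 + 45 + 33 + 79 + 48 + 86 + 45 + 80 = 635
Weighted mean = 155418 / 635 = 244.75276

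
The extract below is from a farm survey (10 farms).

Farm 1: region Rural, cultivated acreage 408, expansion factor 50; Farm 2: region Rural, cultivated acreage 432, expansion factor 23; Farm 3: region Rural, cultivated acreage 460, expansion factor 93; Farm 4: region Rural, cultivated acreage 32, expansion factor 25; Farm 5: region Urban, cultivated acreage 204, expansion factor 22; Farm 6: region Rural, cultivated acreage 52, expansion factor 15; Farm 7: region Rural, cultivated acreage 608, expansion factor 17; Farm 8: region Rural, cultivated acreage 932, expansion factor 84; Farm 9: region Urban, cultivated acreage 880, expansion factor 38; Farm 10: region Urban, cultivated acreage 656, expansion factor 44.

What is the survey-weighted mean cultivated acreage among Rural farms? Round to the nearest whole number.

532

Rural rows: 1, 2, 3, 4, 6, 7, 8
Weighted sum = 408×50 + 432×23 + 460×93 + 32×25 + 52×15 + 608×17 + 932×84
  = 20400 + 9936 + 42780 + 800 + 780 + 10336 + 78288 = 163320
Sum of weights = 50 + 23 + 93 + 25 + 15 + 17 + 84 = 307
Weighted mean = 163320 / 307 = 531.98697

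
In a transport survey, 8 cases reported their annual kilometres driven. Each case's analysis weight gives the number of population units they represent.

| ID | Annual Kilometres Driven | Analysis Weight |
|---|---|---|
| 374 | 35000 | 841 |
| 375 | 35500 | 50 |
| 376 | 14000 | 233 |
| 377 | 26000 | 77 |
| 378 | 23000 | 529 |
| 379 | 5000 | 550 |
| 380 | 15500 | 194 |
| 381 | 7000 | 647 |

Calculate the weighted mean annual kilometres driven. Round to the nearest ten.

Weighted sum = 58927000
Sum of weights = 3121
Weighted mean = 58927000 / 3121 = 18880.807

18880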